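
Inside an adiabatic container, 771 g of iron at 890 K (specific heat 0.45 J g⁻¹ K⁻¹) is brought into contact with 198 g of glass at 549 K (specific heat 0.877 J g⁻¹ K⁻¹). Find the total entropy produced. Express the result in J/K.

ΔS_total = 12.7 J/K

Energy balance: T_f = (m₁c₁T₁ + m₂c₂T₂)/(m₁c₁ + m₂c₂) = 776.26 K.
ΔS₁ = m₁c₁ ln(T_f/T₁) = 346.95 × ln(776.26/890) = -47.44 J/K.
ΔS₂ = m₂c₂ ln(T_f/T₂) = 173.646 × ln(776.26/549) = 60.15 J/K.
ΔS_total = -47.44 + 60.15 = 12.7 J/K.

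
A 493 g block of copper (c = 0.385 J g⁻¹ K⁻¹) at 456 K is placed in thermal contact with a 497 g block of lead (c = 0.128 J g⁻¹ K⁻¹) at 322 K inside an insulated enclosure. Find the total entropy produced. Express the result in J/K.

Energy balance: T_f = (m₁c₁T₁ + m₂c₂T₂)/(m₁c₁ + m₂c₂) = 422.36 K.
ΔS₁ = m₁c₁ ln(T_f/T₁) = 189.805 × ln(422.36/456) = -14.54 J/K.
ΔS₂ = m₂c₂ ln(T_f/T₂) = 63.616 × ln(422.36/322) = 17.26 J/K.
ΔS_total = -14.54 + 17.26 = 2.72 J/K.

ΔS_total = 2.72 J/K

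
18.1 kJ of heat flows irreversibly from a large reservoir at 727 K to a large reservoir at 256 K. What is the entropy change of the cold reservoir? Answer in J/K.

The cold reservoir gains heat Q, so ΔS_cold = +Q/T_C = 18100/256 = 70.7 J/K.

ΔS_cold = 70.7 J/K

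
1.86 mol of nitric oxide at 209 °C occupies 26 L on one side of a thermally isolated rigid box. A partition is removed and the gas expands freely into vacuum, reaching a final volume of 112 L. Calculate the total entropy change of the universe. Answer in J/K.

ΔS_universe = 22.6 J/K

For an ideal gas in free expansion Q = 0 and W = 0, so T is unchanged.
Entropy is a state function; using a reversible isothermal path, ΔS_gas = nR ln(V₂/V₁) = 1.86 × 8.314 × ln(112/26) = 22.6 J/K.
The insulated surroundings exchange no heat, so ΔS_surr = 0 and ΔS_universe = ΔS_gas.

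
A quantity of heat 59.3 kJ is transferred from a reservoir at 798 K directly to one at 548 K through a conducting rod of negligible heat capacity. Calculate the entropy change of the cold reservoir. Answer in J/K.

ΔS_cold = 108 J/K

The cold reservoir gains heat Q, so ΔS_cold = +Q/T_C = 59300/548 = 108 J/K.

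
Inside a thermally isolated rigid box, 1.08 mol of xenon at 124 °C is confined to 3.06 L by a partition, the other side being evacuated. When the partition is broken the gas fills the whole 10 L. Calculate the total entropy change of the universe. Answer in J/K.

ΔS_universe = 10.6 J/K

No heat is exchanged and no work is done, so the ideal-gas temperature stays constant.
Entropy is a state function; using a reversible isothermal path, ΔS_gas = nR ln(V₂/V₁) = 1.08 × 8.314 × ln(10/3.06) = 10.6 J/K.
The insulated surroundings exchange no heat, so ΔS_surr = 0 and ΔS_universe = ΔS_gas.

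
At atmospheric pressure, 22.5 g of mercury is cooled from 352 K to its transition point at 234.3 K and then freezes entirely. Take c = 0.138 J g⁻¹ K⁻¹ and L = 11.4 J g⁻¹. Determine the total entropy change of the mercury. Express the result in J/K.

Cooling step: ΔS₁ = m c ln(T_tr/T_i) = 22.5 × 0.138 × ln(234.3/352) = -1.264 J/K.
Phase change: ΔS₂ = −mL/T_tr = −22.5 × 11.4 / 234.3 = -1.095 J/K.
ΔS_total = (-1.264) + (-1.095) = -2.36 J/K.

ΔS = -2.36 J/K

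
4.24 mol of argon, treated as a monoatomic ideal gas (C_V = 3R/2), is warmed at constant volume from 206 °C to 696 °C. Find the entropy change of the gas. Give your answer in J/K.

ΔS = 37.2 J/K

In kelvin: T₁ = 479.15 K, T₂ = 969.15 K. At constant volume, ΔS = nC_V ln(T₂/T₁) with C_V = 3R/2 = 12.47 J mol⁻¹ K⁻¹.
ΔS = 4.24 × 12.47 × ln(969.15/479.15) = 37.2 J/K.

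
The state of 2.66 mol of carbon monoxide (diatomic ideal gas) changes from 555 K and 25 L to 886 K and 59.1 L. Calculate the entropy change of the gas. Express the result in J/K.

Entropy is a state function: ΔS = nC_V ln(T₂/T₁) + nR ln(V₂/V₁), with C_V = 5R/2 = 20.79 J mol⁻¹ K⁻¹ for a diatomic ideal gas.
ΔS = 2.66 × [20.79 × ln(886/555) + 8.314 × ln(59.1/25)] = 44.9 J/K.

ΔS = 44.9 J/K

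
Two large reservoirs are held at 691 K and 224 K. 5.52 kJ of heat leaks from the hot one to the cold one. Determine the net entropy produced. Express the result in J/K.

ΔS_total = 16.7 J/K

ΔS_hot = −Q/T_H = −5520/691 = -7.988 J/K and ΔS_cold = +Q/T_C = 5520/224 = 24.64 J/K.
ΔS_total = -7.988 + 24.64 = 16.7 J/K, positive as the second law requires.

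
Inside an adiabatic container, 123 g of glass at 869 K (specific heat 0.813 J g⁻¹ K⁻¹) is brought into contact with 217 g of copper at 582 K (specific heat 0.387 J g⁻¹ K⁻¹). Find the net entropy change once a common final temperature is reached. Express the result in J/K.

Energy balance: T_f = (m₁c₁T₁ + m₂c₂T₂)/(m₁c₁ + m₂c₂) = 738 K.
ΔS₁ = m₁c₁ ln(T_f/T₁) = 99.999 × ln(738/869) = -16.34 J/K.
ΔS₂ = m₂c₂ ln(T_f/T₂) = 83.979 × ln(738/582) = 19.94 J/K.
ΔS_total = -16.34 + 19.94 = 3.6 J/K.

ΔS_total = 3.6 J/K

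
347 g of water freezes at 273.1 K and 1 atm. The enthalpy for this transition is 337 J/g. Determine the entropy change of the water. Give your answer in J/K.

Heat released by the substance: Q = −mL = −347 × 337 = −116939 J.
At constant T, ΔS = Q_rev/T = −116939 / 273.1 = -428 J/K.

ΔS = -428 J/K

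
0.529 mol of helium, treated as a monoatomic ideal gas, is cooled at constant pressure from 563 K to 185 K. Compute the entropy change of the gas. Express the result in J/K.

ΔS = -12.2 J/K

At constant pressure, ΔS = nC_p ln(T₂/T₁) with C_p = 5R/2 = 20.79 J mol⁻¹ K⁻¹.
ΔS = 0.529 × 20.79 × ln(185/563) = -12.2 J/K.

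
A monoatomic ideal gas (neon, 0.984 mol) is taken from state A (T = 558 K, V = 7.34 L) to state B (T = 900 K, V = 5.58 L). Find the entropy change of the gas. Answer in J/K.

Entropy is a state function: ΔS = nC_V ln(T₂/T₁) + nR ln(V₂/V₁), with C_V = 3R/2 = 12.47 J mol⁻¹ K⁻¹ for a monoatomic ideal gas.
ΔS = 0.984 × [12.47 × ln(900/558) + 8.314 × ln(5.58/7.34)] = 3.62 J/K.

ΔS = 3.62 J/K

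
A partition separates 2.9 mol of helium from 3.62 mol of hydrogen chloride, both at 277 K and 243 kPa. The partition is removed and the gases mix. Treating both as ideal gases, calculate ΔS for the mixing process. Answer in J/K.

ΔS_mix = 37.2 J/K

Mole fractions: x_A = 2.9/6.52 = 0.445, x_B = 0.555.
ΔS_mix = −R(n_A ln x_A + n_B ln x_B) = −8.314 × (2.9 ln 0.445 + 3.62 ln 0.555) = 37.2 J/K.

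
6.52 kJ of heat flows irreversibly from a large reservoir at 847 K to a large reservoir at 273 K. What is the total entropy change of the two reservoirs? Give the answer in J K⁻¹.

ΔS_total = 16.2 J/K

ΔS_hot = −Q/T_H = −6520/847 = -7.698 J/K and ΔS_cold = +Q/T_C = 6520/273 = 23.88 J/K.
ΔS_total = -7.698 + 23.88 = 16.2 J/K, positive as the second law requires.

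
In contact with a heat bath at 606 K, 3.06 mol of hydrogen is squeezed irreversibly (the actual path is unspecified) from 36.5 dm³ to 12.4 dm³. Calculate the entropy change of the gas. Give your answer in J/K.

Entropy is a state function, so ΔS_gas depends only on the end states.
For an isothermal ideal gas ΔS_gas = nR ln(V₂/V₁) = 3.06 × 8.314 × ln(12.4/36.5) = -27.5 J/K.

ΔS_gas = -27.5 J/K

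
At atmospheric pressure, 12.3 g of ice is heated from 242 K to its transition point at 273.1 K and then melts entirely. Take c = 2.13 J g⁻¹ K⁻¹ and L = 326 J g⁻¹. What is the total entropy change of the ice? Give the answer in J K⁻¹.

ΔS = 17.9 J/K

Warming step: ΔS₁ = m c ln(T_tr/T_i) = 12.3 × 2.13 × ln(273.1/242) = 3.1675 J/K.
Phase change: ΔS₂ = +mL/T_tr = 12.3 × 326 / 273.1 = 14.683 J/K.
ΔS_total = (3.1675) + (14.683) = 17.9 J/K.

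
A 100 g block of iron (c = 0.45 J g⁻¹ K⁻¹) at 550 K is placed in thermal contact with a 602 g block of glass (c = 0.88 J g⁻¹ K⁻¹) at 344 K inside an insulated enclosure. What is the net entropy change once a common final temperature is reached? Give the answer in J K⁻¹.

Energy balance: T_f = (m₁c₁T₁ + m₂c₂T₂)/(m₁c₁ + m₂c₂) = 360.13 K.
ΔS₁ = m₁c₁ ln(T_f/T₁) = 45 × ln(360.13/550) = -19.056 J/K.
ΔS₂ = m₂c₂ ln(T_f/T₂) = 529.76 × ln(360.13/344) = 24.273 J/K.
ΔS_total = -19.056 + 24.273 = 5.22 J/K.

ΔS_total = 5.22 J/K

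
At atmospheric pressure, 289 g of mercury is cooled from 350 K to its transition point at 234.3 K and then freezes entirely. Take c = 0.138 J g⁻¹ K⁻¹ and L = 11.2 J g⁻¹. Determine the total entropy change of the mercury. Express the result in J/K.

Cooling step: ΔS₁ = m c ln(T_tr/T_i) = 289 × 0.138 × ln(234.3/350) = -16.01 J/K.
Phase change: ΔS₂ = −mL/T_tr = −289 × 11.2 / 234.3 = -13.81 J/K.
ΔS_total = (-16.01) + (-13.81) = -29.8 J/K.

ΔS = -29.8 J/K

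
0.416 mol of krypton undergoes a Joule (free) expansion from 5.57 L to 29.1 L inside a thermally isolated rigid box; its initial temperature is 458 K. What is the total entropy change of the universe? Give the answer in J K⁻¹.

No heat is exchanged and no work is done, so the ideal-gas temperature stays constant.
Entropy is a state function; using a reversible isothermal path, ΔS_gas = nR ln(V₂/V₁) = 0.416 × 8.314 × ln(29.1/5.57) = 5.72 J/K.
The insulated surroundings exchange no heat, so ΔS_surr = 0 and ΔS_universe = ΔS_gas.

ΔS_universe = 5.72 J/K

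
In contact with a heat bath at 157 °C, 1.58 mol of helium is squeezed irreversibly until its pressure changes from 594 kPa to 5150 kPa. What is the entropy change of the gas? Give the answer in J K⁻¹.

Entropy is a state function, so ΔS_gas depends only on the end states.
For an isothermal ideal gas ΔS_gas = nR ln(P₁/P₂) = 1.58 × 8.314 × ln(594/5150) = -28.4 J/K.

ΔS_gas = -28.4 J/K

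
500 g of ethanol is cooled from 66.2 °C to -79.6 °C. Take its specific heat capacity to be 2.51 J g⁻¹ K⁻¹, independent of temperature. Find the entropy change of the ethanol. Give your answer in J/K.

In kelvin: T₁ = 339.35 K, T₂ = 193.55 K. ΔS = ∫dQ_rev/T = m c ln(T₂/T₁) = 500 × 2.51 × ln(193.55/339.35) = -705 J/K.

ΔS = -705 J/K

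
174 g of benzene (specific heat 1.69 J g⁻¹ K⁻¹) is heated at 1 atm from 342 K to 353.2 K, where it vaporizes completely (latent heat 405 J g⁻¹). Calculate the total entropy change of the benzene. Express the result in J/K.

Warming step: ΔS₁ = m c ln(T_tr/T_i) = 174 × 1.69 × ln(353.2/342) = 9.476 J/K.
Phase change: ΔS₂ = +mL/T_tr = 174 × 405 / 353.2 = 199.5 J/K.
ΔS_total = (9.476) + (199.5) = 209 J/K.

ΔS = 209 J/K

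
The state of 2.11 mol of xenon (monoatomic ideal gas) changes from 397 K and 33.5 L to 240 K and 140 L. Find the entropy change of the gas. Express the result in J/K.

ΔS = 11.8 J/K

Entropy is a state function: ΔS = nC_V ln(T₂/T₁) + nR ln(V₂/V₁), with C_V = 3R/2 = 12.47 J mol⁻¹ K⁻¹ for a monoatomic ideal gas.
ΔS = 2.11 × [12.47 × ln(240/397) + 8.314 × ln(140/33.5)] = 11.8 J/K.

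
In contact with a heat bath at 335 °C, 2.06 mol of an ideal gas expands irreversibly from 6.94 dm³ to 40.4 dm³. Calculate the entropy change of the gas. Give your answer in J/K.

ΔS_gas = 30.2 J/K

Entropy is a state function, so ΔS_gas depends only on the end states.
For an isothermal ideal gas ΔS_gas = nR ln(V₂/V₁) = 2.06 × 8.314 × ln(40.4/6.94) = 30.2 J/K.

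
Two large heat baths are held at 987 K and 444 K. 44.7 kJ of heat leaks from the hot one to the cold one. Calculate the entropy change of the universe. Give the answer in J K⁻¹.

ΔS_hot = −Q/T_H = −44700/987 = -45.29 J/K and ΔS_cold = +Q/T_C = 44700/444 = 100.7 J/K.
ΔS_total = -45.29 + 100.7 = 55.4 J/K, positive as the second law requires.

ΔS_total = 55.4 J/K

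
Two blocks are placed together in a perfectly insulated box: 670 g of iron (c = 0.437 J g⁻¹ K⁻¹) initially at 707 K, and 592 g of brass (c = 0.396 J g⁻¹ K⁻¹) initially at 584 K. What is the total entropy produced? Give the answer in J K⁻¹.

ΔS_total = 2.36 J/K

Energy balance: T_f = (m₁c₁T₁ + m₂c₂T₂)/(m₁c₁ + m₂c₂) = 652.31 K.
ΔS₁ = m₁c₁ ln(T_f/T₁) = 292.79 × ln(652.31/707) = -23.57 J/K.
ΔS₂ = m₂c₂ ln(T_f/T₂) = 234.432 × ln(652.31/584) = 25.93 J/K.
ΔS_total = -23.57 + 25.93 = 2.36 J/K.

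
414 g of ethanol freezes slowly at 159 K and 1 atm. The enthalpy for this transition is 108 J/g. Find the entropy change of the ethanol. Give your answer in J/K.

ΔS = -281 J/K

Heat released by the substance: Q = −mL = −414 × 108 = −44712 J.
At constant T, ΔS = Q_rev/T = −44712 / 159 = -281 J/K.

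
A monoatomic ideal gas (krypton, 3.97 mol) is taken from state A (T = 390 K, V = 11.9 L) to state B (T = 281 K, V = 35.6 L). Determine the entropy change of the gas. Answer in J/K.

Entropy is a state function: ΔS = nC_V ln(T₂/T₁) + nR ln(V₂/V₁), with C_V = 3R/2 = 12.47 J mol⁻¹ K⁻¹ for a monoatomic ideal gas.
ΔS = 3.97 × [12.47 × ln(281/390) + 8.314 × ln(35.6/11.9)] = 19.9 J/K.

ΔS = 19.9 J/K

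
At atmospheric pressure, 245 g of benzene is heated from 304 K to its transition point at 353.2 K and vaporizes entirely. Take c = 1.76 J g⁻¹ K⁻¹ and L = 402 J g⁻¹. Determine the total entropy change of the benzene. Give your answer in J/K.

Warming step: ΔS₁ = m c ln(T_tr/T_i) = 245 × 1.76 × ln(353.2/304) = 64.68 J/K.
Phase change: ΔS₂ = +mL/T_tr = 245 × 402 / 353.2 = 278.9 J/K.
ΔS_total = (64.68) + (278.9) = 344 J/K.

ΔS = 344 J/K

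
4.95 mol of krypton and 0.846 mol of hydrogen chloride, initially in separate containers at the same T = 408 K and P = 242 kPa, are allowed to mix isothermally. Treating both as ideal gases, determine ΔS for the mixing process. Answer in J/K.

Mole fractions: x_A = 4.95/5.8 = 0.854, x_B = 0.146.
ΔS_mix = −R(n_A ln x_A + n_B ln x_B) = −8.314 × (4.95 ln 0.854 + 0.846 ln 0.146) = 20 J/K.

ΔS_mix = 20 J/K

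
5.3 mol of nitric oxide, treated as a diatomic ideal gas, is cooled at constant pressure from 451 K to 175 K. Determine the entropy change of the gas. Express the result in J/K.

ΔS = -146 J/K

At constant pressure, ΔS = nC_p ln(T₂/T₁) with C_p = 7R/2 = 29.1 J mol⁻¹ K⁻¹.
ΔS = 5.3 × 29.1 × ln(175/451) = -146 J/K.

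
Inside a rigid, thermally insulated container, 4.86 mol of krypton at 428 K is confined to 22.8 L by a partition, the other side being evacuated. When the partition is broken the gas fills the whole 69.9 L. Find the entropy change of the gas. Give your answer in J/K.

For an ideal gas in free expansion Q = 0 and W = 0, so T is unchanged.
Entropy is a state function; using a reversible isothermal path, ΔS_gas = nR ln(V₂/V₁) = 4.86 × 8.314 × ln(69.9/22.8) = 45.3 J/K.

ΔS_gas = 45.3 J/K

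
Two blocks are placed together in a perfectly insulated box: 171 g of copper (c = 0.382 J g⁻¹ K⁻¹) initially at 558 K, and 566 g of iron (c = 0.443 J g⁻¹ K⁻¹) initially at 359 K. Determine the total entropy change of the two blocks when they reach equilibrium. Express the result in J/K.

Energy balance: T_f = (m₁c₁T₁ + m₂c₂T₂)/(m₁c₁ + m₂c₂) = 400.13 K.
ΔS₁ = m₁c₁ ln(T_f/T₁) = 65.322 × ln(400.13/558) = -21.724 J/K.
ΔS₂ = m₂c₂ ln(T_f/T₂) = 250.738 × ln(400.13/359) = 27.196 J/K.
ΔS_total = -21.724 + 27.196 = 5.47 J/K.

ΔS_total = 5.47 J/K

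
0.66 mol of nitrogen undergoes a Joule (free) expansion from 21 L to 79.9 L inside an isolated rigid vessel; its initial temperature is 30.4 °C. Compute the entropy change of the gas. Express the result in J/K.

ΔS_gas = 7.33 J/K

No heat is exchanged and no work is done, so the ideal-gas temperature stays constant.
Entropy is a state function; using a reversible isothermal path, ΔS_gas = nR ln(V₂/V₁) = 0.66 × 8.314 × ln(79.9/21) = 7.33 J/K.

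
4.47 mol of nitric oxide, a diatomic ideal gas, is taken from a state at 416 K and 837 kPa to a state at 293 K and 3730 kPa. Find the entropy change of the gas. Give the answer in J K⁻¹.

ΔS = -101 J/K

ΔS = nC_p ln(T₂/T₁) − nR ln(P₂/P₁), with C_p = 7R/2 = 29.1 J mol⁻¹ K⁻¹ for a diatomic ideal gas.
ΔS = 4.47 × [29.1 × ln(293/416) − 8.314 × ln(3730/837)] = -101 J/K.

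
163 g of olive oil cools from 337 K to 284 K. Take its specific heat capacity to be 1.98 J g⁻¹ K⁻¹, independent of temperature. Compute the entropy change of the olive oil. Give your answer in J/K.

ΔS = -55.2 J/K

ΔS = ∫dQ_rev/T = m c ln(T₂/T₁) = 163 × 1.98 × ln(284/337) = -55.2 J/K.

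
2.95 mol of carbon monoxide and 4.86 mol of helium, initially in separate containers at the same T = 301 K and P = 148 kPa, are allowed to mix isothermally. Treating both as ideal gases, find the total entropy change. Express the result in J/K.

ΔS_mix = 43 J/K

Mole fractions: x_A = 2.95/7.81 = 0.378, x_B = 0.622.
ΔS_mix = −R(n_A ln x_A + n_B ln x_B) = −8.314 × (2.95 ln 0.378 + 4.86 ln 0.622) = 43 J/K.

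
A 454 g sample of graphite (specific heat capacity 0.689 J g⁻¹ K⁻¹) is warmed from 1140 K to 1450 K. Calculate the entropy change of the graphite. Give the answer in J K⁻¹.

ΔS = ∫dQ_rev/T = m c ln(T₂/T₁) = 454 × 0.689 × ln(1450/1140) = 75.2 J/K.

ΔS = 75.2 J/K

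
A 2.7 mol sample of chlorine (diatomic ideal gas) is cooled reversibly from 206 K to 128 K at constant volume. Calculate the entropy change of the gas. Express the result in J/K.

ΔS = -26.7 J/K

At constant volume, ΔS = nC_V ln(T₂/T₁) with C_V = 5R/2 = 20.79 J mol⁻¹ K⁻¹.
ΔS = 2.7 × 20.79 × ln(128/206) = -26.7 J/K.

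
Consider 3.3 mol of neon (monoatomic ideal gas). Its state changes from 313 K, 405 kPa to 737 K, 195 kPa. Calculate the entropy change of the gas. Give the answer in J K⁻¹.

ΔS = 78.8 J/K

ΔS = nC_p ln(T₂/T₁) − nR ln(P₂/P₁), with C_p = 5R/2 = 20.79 J mol⁻¹ K⁻¹ for a monoatomic ideal gas.
ΔS = 3.3 × [20.79 × ln(737/313) − 8.314 × ln(195/405)] = 78.8 J/K.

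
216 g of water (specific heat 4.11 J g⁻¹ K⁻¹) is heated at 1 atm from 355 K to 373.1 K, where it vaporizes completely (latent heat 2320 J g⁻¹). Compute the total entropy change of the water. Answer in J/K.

Warming step: ΔS₁ = m c ln(T_tr/T_i) = 216 × 4.11 × ln(373.1/355) = 44.15 J/K.
Phase change: ΔS₂ = +mL/T_tr = 216 × 2320 / 373.1 = 1343 J/K.
ΔS_total = (44.15) + (1343) = 1390 J/K.

ΔS = 1390 J/K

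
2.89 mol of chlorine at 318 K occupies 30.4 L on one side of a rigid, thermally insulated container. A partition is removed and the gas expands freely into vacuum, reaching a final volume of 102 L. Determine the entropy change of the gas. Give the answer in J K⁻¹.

No heat is exchanged and no work is done, so the ideal-gas temperature stays constant.
Entropy is a state function; using a reversible isothermal path, ΔS_gas = nR ln(V₂/V₁) = 2.89 × 8.314 × ln(102/30.4) = 29.1 J/K.

ΔS_gas = 29.1 J/K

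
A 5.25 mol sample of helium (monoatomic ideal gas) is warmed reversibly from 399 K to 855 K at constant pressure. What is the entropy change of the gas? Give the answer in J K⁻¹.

At constant pressure, ΔS = nC_p ln(T₂/T₁) with C_p = 5R/2 = 20.79 J mol⁻¹ K⁻¹.
ΔS = 5.25 × 20.79 × ln(855/399) = 83.2 J/K.

ΔS = 83.2 J/K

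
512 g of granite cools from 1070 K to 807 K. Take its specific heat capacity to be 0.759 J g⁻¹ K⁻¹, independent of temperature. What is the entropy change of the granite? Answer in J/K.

ΔS = -110 J/K

ΔS = ∫dQ_rev/T = m c ln(T₂/T₁) = 512 × 0.759 × ln(807/1070) = -110 J/K.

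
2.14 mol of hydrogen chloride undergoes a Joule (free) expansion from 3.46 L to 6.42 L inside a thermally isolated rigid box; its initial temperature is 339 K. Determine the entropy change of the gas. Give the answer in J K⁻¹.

ΔS_gas = 11 J/K

For an ideal gas in free expansion Q = 0 and W = 0, so T is unchanged.
Entropy is a state function; using a reversible isothermal path, ΔS_gas = nR ln(V₂/V₁) = 2.14 × 8.314 × ln(6.42/3.46) = 11 J/K.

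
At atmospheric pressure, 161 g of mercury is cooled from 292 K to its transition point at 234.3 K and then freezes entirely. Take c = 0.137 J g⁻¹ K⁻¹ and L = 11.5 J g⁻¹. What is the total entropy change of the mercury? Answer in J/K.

Cooling step: ΔS₁ = m c ln(T_tr/T_i) = 161 × 0.137 × ln(234.3/292) = -4.856 J/K.
Phase change: ΔS₂ = −mL/T_tr = −161 × 11.5 / 234.3 = -7.902 J/K.
ΔS_total = (-4.856) + (-7.902) = -12.8 J/K.

ΔS = -12.8 J/K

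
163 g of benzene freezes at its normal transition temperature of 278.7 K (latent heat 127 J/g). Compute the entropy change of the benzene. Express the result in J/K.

Heat released by the substance: Q = −mL = −163 × 127 = −20701 J.
At constant T, ΔS = Q_rev/T = −20701 / 278.7 = -74.3 J/K.

ΔS = -74.3 J/K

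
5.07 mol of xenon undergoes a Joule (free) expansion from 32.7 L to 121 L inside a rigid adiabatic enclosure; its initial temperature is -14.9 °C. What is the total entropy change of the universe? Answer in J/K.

ΔS_universe = 55.2 J/K

For an ideal gas in free expansion Q = 0 and W = 0, so T is unchanged.
Entropy is a state function; using a reversible isothermal path, ΔS_gas = nR ln(V₂/V₁) = 5.07 × 8.314 × ln(121/32.7) = 55.2 J/K.
The insulated surroundings exchange no heat, so ΔS_surr = 0 and ΔS_universe = ΔS_gas.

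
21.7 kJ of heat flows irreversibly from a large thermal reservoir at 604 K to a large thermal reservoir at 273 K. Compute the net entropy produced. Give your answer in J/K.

ΔS_hot = −Q/T_H = −21700/604 = -35.93 J/K and ΔS_cold = +Q/T_C = 21700/273 = 79.49 J/K.
ΔS_total = -35.93 + 79.49 = 43.6 J/K, positive as the second law requires.

ΔS_total = 43.6 J/K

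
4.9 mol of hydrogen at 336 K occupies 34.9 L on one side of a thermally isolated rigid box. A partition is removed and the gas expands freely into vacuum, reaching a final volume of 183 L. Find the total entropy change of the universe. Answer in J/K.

No heat is exchanged and no work is done, so the ideal-gas temperature stays constant.
Entropy is a state function; using a reversible isothermal path, ΔS_gas = nR ln(V₂/V₁) = 4.9 × 8.314 × ln(183/34.9) = 67.5 J/K.
The insulated surroundings exchange no heat, so ΔS_surr = 0 and ΔS_universe = ΔS_gas.

ΔS_universe = 67.5 J/K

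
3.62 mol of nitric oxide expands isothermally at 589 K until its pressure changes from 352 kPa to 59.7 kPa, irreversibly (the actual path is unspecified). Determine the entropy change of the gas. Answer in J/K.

ΔS_gas = 53.4 J/K

Entropy is a state function, so ΔS_gas depends only on the end states.
For an isothermal ideal gas ΔS_gas = nR ln(P₁/P₂) = 3.62 × 8.314 × ln(352/59.7) = 53.4 J/K.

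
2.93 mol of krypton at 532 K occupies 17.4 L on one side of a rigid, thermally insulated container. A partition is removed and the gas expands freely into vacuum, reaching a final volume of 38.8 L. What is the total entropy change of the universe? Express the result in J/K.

ΔS_universe = 19.5 J/K

No heat is exchanged and no work is done, so the ideal-gas temperature stays constant.
Entropy is a state function; using a reversible isothermal path, ΔS_gas = nR ln(V₂/V₁) = 2.93 × 8.314 × ln(38.8/17.4) = 19.5 J/K.
The insulated surroundings exchange no heat, so ΔS_surr = 0 and ΔS_universe = ΔS_gas.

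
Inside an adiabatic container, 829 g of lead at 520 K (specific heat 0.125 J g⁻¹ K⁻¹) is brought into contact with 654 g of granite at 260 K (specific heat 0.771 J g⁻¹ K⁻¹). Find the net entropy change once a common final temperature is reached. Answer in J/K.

Energy balance: T_f = (m₁c₁T₁ + m₂c₂T₂)/(m₁c₁ + m₂c₂) = 304.32 K.
ΔS₁ = m₁c₁ ln(T_f/T₁) = 103.625 × ln(304.32/520) = -55.52 J/K.
ΔS₂ = m₂c₂ ln(T_f/T₂) = 504.234 × ln(304.32/260) = 79.37 J/K.
ΔS_total = -55.52 + 79.37 = 23.9 J/K.

ΔS_total = 23.9 J/K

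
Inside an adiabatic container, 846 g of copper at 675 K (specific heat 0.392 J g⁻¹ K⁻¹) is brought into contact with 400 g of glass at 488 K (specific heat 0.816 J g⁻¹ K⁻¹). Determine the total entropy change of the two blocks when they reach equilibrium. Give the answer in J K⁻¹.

Energy balance: T_f = (m₁c₁T₁ + m₂c₂T₂)/(m₁c₁ + m₂c₂) = 582.24 K.
ΔS₁ = m₁c₁ ln(T_f/T₁) = 331.632 × ln(582.24/675) = -49.02 J/K.
ΔS₂ = m₂c₂ ln(T_f/T₂) = 326.4 × ln(582.24/488) = 57.63 J/K.
ΔS_total = -49.02 + 57.63 = 8.61 J/K.

ΔS_total = 8.61 J/K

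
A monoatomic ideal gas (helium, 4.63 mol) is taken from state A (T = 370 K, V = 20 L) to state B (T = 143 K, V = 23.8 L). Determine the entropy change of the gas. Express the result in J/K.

ΔS = -48.2 J/K

Entropy is a state function: ΔS = nC_V ln(T₂/T₁) + nR ln(V₂/V₁), with C_V = 3R/2 = 12.47 J mol⁻¹ K⁻¹ for a monoatomic ideal gas.
ΔS = 4.63 × [12.47 × ln(143/370) + 8.314 × ln(23.8/20)] = -48.2 J/K.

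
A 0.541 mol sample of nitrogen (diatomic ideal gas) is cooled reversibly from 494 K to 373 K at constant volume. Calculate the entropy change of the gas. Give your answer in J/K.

At constant volume, ΔS = nC_V ln(T₂/T₁) with C_V = 5R/2 = 20.79 J mol⁻¹ K⁻¹.
ΔS = 0.541 × 20.79 × ln(373/494) = -3.16 J/K.

ΔS = -3.16 J/K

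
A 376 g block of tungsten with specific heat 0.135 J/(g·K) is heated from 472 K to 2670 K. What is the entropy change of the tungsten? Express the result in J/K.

ΔS = 88 J/K

ΔS = ∫dQ_rev/T = m c ln(T₂/T₁) = 376 × 0.135 × ln(2670/472) = 88 J/K.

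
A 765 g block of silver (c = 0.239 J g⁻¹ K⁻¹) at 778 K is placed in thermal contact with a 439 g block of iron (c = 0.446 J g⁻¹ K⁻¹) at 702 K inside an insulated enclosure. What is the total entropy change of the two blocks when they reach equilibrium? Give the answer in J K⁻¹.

Energy balance: T_f = (m₁c₁T₁ + m₂c₂T₂)/(m₁c₁ + m₂c₂) = 738.7 K.
ΔS₁ = m₁c₁ ln(T_f/T₁) = 182.835 × ln(738.7/778) = -9.477 J/K.
ΔS₂ = m₂c₂ ln(T_f/T₂) = 195.794 × ln(738.7/702) = 9.977 J/K.
ΔS_total = -9.477 + 9.977 = 0.5 J/K.

ΔS_total = 0.5 J/K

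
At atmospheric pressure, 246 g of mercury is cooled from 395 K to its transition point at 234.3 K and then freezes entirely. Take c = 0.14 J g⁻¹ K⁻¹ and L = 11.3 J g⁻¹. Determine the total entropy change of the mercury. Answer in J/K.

ΔS = -29.9 J/K

Cooling step: ΔS₁ = m c ln(T_tr/T_i) = 246 × 0.14 × ln(234.3/395) = -17.987 J/K.
Phase change: ΔS₂ = −mL/T_tr = −246 × 11.3 / 234.3 = -11.864 J/K.
ΔS_total = (-17.987) + (-11.864) = -29.9 J/K.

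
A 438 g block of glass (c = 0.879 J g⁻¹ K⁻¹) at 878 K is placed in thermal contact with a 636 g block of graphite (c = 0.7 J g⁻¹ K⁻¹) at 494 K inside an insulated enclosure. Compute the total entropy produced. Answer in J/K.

ΔS_total = 34.1 J/K

Energy balance: T_f = (m₁c₁T₁ + m₂c₂T₂)/(m₁c₁ + m₂c₂) = 672.08 K.
ΔS₁ = m₁c₁ ln(T_f/T₁) = 385.002 × ln(672.08/878) = -102.9 J/K.
ΔS₂ = m₂c₂ ln(T_f/T₂) = 445.2 × ln(672.08/494) = 137 J/K.
ΔS_total = -102.9 + 137 = 34.1 J/K.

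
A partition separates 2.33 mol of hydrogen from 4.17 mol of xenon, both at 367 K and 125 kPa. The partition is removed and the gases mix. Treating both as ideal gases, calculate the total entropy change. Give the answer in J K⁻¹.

ΔS_mix = 35.3 J/K

Mole fractions: x_A = 2.33/6.5 = 0.358, x_B = 0.642.
ΔS_mix = −R(n_A ln x_A + n_B ln x_B) = −8.314 × (2.33 ln 0.358 + 4.17 ln 0.642) = 35.3 J/K.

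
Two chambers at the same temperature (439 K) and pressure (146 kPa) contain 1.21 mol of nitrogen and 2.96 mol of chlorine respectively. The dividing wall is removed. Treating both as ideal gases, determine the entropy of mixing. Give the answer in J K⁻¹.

ΔS_mix = 20.9 J/K

Mole fractions: x_A = 1.21/4.17 = 0.29, x_B = 0.71.
ΔS_mix = −R(n_A ln x_A + n_B ln x_B) = −8.314 × (1.21 ln 0.29 + 2.96 ln 0.71) = 20.9 J/K.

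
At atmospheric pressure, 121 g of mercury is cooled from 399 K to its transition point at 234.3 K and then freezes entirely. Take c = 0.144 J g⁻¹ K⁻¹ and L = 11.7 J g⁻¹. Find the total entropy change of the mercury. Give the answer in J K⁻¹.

Cooling step: ΔS₁ = m c ln(T_tr/T_i) = 121 × 0.144 × ln(234.3/399) = -9.276 J/K.
Phase change: ΔS₂ = −mL/T_tr = −121 × 11.7 / 234.3 = -6.042 J/K.
ΔS_total = (-9.276) + (-6.042) = -15.3 J/K.

ΔS = -15.3 J/K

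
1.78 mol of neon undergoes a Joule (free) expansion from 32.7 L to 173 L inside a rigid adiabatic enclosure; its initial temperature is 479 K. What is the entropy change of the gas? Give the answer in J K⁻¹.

For an ideal gas in free expansion Q = 0 and W = 0, so T is unchanged.
Entropy is a state function; using a reversible isothermal path, ΔS_gas = nR ln(V₂/V₁) = 1.78 × 8.314 × ln(173/32.7) = 24.7 J/K.

ΔS_gas = 24.7 J/K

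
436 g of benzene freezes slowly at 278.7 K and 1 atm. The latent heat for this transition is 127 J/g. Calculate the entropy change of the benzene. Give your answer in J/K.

Heat released by the substance: Q = −mL = −436 × 127 = −55372 J.
At constant T, ΔS = Q_rev/T = −55372 / 278.7 = -199 J/K.

ΔS = -199 J/K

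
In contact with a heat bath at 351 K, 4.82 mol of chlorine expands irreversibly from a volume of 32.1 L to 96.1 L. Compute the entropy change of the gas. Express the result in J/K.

ΔS_gas = 43.9 J/K

Entropy is a state function, so ΔS_gas depends only on the end states.
For an isothermal ideal gas ΔS_gas = nR ln(V₂/V₁) = 4.82 × 8.314 × ln(96.1/32.1) = 43.9 J/K.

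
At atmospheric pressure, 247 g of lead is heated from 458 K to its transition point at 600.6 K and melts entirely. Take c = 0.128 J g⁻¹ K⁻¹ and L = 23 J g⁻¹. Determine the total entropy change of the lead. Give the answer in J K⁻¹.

Warming step: ΔS₁ = m c ln(T_tr/T_i) = 247 × 0.128 × ln(600.6/458) = 8.57 J/K.
Phase change: ΔS₂ = +mL/T_tr = 247 × 23 / 600.6 = 9.459 J/K.
ΔS_total = (8.57) + (9.459) = 18 J/K.

ΔS = 18 J/K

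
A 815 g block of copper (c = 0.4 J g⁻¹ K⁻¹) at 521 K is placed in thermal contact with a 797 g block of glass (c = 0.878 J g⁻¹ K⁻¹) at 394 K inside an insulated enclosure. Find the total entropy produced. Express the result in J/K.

Energy balance: T_f = (m₁c₁T₁ + m₂c₂T₂)/(m₁c₁ + m₂c₂) = 434.36 K.
ΔS₁ = m₁c₁ ln(T_f/T₁) = 326 × ln(434.36/521) = -59.29 J/K.
ΔS₂ = m₂c₂ ln(T_f/T₂) = 699.766 × ln(434.36/394) = 68.25 J/K.
ΔS_total = -59.29 + 68.25 = 8.96 J/K.

ΔS_total = 8.96 J/K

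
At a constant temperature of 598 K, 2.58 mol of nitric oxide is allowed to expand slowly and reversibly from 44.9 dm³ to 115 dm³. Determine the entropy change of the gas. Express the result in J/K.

ΔS_gas = 20.2 J/K

For an isothermal ideal gas ΔS_gas = nR ln(V₂/V₁) = 2.58 × 8.314 × ln(115/44.9) = 20.2 J/K.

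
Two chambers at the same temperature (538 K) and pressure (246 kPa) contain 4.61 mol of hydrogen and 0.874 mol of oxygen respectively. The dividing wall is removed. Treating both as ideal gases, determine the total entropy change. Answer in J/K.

ΔS_mix = 20 J/K

Mole fractions: x_A = 4.61/5.48 = 0.841, x_B = 0.159.
ΔS_mix = −R(n_A ln x_A + n_B ln x_B) = −8.314 × (4.61 ln 0.841 + 0.874 ln 0.159) = 20 J/K.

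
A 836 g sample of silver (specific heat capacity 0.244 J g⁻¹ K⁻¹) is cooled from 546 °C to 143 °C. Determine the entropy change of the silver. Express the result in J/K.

ΔS = -138 J/K

In kelvin: T₁ = 819.15 K, T₂ = 416.15 K. ΔS = ∫dQ_rev/T = m c ln(T₂/T₁) = 836 × 0.244 × ln(416.15/819.15) = -138 J/K.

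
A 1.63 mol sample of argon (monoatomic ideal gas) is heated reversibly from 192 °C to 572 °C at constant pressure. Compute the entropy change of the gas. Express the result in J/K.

In kelvin: T₁ = 465.15 K, T₂ = 845.15 K. At constant pressure, ΔS = nC_p ln(T₂/T₁) with C_p = 5R/2 = 20.79 J mol⁻¹ K⁻¹.
ΔS = 1.63 × 20.79 × ln(845.15/465.15) = 20.2 J/K.

ΔS = 20.2 J/K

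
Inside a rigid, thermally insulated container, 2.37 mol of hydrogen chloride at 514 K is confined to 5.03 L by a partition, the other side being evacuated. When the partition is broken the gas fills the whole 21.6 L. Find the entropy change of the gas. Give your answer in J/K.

ΔS_gas = 28.7 J/K

For an ideal gas in free expansion Q = 0 and W = 0, so T is unchanged.
Entropy is a state function; using a reversible isothermal path, ΔS_gas = nR ln(V₂/V₁) = 2.37 × 8.314 × ln(21.6/5.03) = 28.7 J/K.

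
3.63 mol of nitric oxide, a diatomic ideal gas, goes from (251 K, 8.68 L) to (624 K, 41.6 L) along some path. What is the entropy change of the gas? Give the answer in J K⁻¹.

ΔS = 116 J/K

Entropy is a state function: ΔS = nC_V ln(T₂/T₁) + nR ln(V₂/V₁), with C_V = 5R/2 = 20.79 J mol⁻¹ K⁻¹ for a diatomic ideal gas.
ΔS = 3.63 × [20.79 × ln(624/251) + 8.314 × ln(41.6/8.68)] = 116 J/K.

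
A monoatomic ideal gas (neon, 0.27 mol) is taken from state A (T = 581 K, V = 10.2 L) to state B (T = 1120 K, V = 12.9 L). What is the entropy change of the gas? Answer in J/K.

Entropy is a state function: ΔS = nC_V ln(T₂/T₁) + nR ln(V₂/V₁), with C_V = 3R/2 = 12.47 J mol⁻¹ K⁻¹ for a monoatomic ideal gas.
ΔS = 0.27 × [12.47 × ln(1120/581) + 8.314 × ln(12.9/10.2)] = 2.74 J/K.

ΔS = 2.74 J/K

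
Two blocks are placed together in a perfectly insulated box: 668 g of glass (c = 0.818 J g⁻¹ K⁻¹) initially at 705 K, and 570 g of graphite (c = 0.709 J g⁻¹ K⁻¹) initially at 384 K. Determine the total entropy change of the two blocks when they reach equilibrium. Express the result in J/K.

Energy balance: T_f = (m₁c₁T₁ + m₂c₂T₂)/(m₁c₁ + m₂c₂) = 568.53 K.
ΔS₁ = m₁c₁ ln(T_f/T₁) = 546.424 × ln(568.53/705) = -117.6 J/K.
ΔS₂ = m₂c₂ ln(T_f/T₂) = 404.13 × ln(568.53/384) = 158.6 J/K.
ΔS_total = -117.6 + 158.6 = 41 J/K.

ΔS_total = 41 J/K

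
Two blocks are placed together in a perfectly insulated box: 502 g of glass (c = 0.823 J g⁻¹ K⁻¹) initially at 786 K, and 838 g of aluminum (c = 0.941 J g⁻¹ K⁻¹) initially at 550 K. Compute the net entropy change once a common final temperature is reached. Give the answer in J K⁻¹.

Energy balance: T_f = (m₁c₁T₁ + m₂c₂T₂)/(m₁c₁ + m₂c₂) = 631.14 K.
ΔS₁ = m₁c₁ ln(T_f/T₁) = 413.146 × ln(631.14/786) = -90.658 J/K.
ΔS₂ = m₂c₂ ln(T_f/T₂) = 788.558 × ln(631.14/550) = 108.51 J/K.
ΔS_total = -90.658 + 108.51 = 17.9 J/K.

ΔS_total = 17.9 J/K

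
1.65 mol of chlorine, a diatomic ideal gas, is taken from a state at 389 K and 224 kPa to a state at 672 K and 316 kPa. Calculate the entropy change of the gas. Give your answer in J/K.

ΔS = 21.5 J/K

ΔS = nC_p ln(T₂/T₁) − nR ln(P₂/P₁), with C_p = 7R/2 = 29.1 J mol⁻¹ K⁻¹ for a diatomic ideal gas.
ΔS = 1.65 × [29.1 × ln(672/389) − 8.314 × ln(316/224)] = 21.5 J/K.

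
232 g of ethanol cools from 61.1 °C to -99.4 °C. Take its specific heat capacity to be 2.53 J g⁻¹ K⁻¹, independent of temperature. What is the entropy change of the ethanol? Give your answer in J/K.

In kelvin: T₁ = 334.25 K, T₂ = 173.75 K. ΔS = ∫dQ_rev/T = m c ln(T₂/T₁) = 232 × 2.53 × ln(173.75/334.25) = -384 J/K.

ΔS = -384 J/K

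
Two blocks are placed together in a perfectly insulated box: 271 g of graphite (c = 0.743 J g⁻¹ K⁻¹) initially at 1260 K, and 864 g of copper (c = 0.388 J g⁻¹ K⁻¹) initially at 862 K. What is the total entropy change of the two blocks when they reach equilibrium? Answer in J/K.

Energy balance: T_f = (m₁c₁T₁ + m₂c₂T₂)/(m₁c₁ + m₂c₂) = 1011.3 K.
ΔS₁ = m₁c₁ ln(T_f/T₁) = 201.353 × ln(1011.3/1260) = -44.263 J/K.
ΔS₂ = m₂c₂ ln(T_f/T₂) = 335.232 × ln(1011.3/862) = 53.565 J/K.
ΔS_total = -44.263 + 53.565 = 9.3 J/K.

ΔS_total = 9.3 J/K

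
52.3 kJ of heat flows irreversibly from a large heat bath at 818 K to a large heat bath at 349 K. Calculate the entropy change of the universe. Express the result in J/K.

ΔS_total = 85.9 J/K

ΔS_hot = −Q/T_H = −52300/818 = -63.936 J/K and ΔS_cold = +Q/T_C = 52300/349 = 149.86 J/K.
ΔS_total = -63.936 + 149.86 = 85.9 J/K, positive as the second law requires.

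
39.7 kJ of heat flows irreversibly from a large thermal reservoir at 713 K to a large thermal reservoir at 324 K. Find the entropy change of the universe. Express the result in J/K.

ΔS_total = 66.9 J/K

ΔS_hot = −Q/T_H = −39700/713 = -55.6802 J/K and ΔS_cold = +Q/T_C = 39700/324 = 122.531 J/K.
ΔS_total = -55.6802 + 122.531 = 66.9 J/K, positive as the second law requires.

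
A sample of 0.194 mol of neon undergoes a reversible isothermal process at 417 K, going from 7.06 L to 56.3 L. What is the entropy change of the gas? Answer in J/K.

For an isothermal ideal gas ΔS_gas = nR ln(V₂/V₁) = 0.194 × 8.314 × ln(56.3/7.06) = 3.35 J/K.

ΔS_gas = 3.35 J/K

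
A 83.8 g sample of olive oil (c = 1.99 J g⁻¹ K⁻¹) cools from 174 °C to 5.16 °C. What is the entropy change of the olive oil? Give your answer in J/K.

ΔS = -79.1 J/K

In kelvin: T₁ = 447.15 K, T₂ = 278.31 K. ΔS = ∫dQ_rev/T = m c ln(T₂/T₁) = 83.8 × 1.99 × ln(278.31/447.15) = -79.1 J/K.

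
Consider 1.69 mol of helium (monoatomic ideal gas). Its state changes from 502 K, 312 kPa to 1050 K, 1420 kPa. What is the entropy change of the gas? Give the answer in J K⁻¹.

ΔS = nC_p ln(T₂/T₁) − nR ln(P₂/P₁), with C_p = 5R/2 = 20.79 J mol⁻¹ K⁻¹ for a monoatomic ideal gas.
ΔS = 1.69 × [20.79 × ln(1050/502) − 8.314 × ln(1420/312)] = 4.63 J/K.

ΔS = 4.63 J/K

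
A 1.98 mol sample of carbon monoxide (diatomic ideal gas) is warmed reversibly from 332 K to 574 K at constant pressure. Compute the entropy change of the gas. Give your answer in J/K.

ΔS = 31.5 J/K

At constant pressure, ΔS = nC_p ln(T₂/T₁) with C_p = 7R/2 = 29.1 J mol⁻¹ K⁻¹.
ΔS = 1.98 × 29.1 × ln(574/332) = 31.5 J/K.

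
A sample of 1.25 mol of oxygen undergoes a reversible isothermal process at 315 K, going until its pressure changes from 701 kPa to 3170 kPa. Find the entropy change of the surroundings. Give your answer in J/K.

ΔS_surr = 15.7 J/K

For an isothermal ideal gas ΔS_gas = nR ln(P₁/P₂) = 1.25 × 8.314 × ln(701/3170) = -15.7 J/K.
The process is reversible, so ΔS_surr = −ΔS_gas = 15.7 J/K and ΔS_universe = 0.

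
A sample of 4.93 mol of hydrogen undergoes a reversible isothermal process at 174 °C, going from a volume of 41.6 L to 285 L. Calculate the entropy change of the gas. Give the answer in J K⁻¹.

For an isothermal ideal gas ΔS_gas = nR ln(V₂/V₁) = 4.93 × 8.314 × ln(285/41.6) = 78.9 J/K.

ΔS_gas = 78.9 J/K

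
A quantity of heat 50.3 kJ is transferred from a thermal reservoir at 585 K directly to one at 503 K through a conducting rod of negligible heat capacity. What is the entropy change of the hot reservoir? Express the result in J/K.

The hot reservoir loses heat Q, so ΔS_hot = −Q/T_H = −50300/585 = -86 J/K.

ΔS_hot = -86 J/K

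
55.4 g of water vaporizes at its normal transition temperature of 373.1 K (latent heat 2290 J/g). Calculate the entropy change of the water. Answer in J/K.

Heat absorbed by the substance: Q = mL = 55.4 × 2290 = 126866 J.
At constant T, ΔS = Q_rev/T = 126866 / 373.1 = 340 J/K.

ΔS = 340 J/K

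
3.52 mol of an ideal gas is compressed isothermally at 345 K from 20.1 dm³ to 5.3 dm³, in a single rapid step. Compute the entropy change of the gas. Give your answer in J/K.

Entropy is a state function, so ΔS_gas depends only on the end states.
For an isothermal ideal gas ΔS_gas = nR ln(V₂/V₁) = 3.52 × 8.314 × ln(5.3/20.1) = -39 J/K.

ΔS_gas = -39 J/K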